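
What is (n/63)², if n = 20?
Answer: 400/3969 ≈ 0.10078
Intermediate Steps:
(n/63)² = (20/63)² = 400/3969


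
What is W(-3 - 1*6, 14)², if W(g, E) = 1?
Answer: 1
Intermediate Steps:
W(-3 - 1*6, 14)² = 1² = 1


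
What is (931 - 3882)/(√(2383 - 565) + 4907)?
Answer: -14480557/24076831 + 8853*√202/24076831 ≈ -0.59620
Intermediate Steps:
(931 - 3882)/(√(2383 - 565) + 4907) = -2951/(√1818 + 4907) = -2951/(3*√202 + 4907) = -2951/(4907 + 3*√202)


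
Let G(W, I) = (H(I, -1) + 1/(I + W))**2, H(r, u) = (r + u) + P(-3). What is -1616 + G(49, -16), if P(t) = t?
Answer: -1325543/1089 ≈ -1217.2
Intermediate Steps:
H(r, u) = -3 + r + u (H(r, u) = (r + u) - 3 = -3 + r + u)
G(W, I) = (-4 + I + 1/(I + W))**2 (G(W, I) = ((-3 + I - 1) + 1/(I + W))**2 = ((-4 + I) + 1/(I + W))**2 = (-4 + I + 1/(I + W))**2)
-1616 + G(49, -16) = -1616 + (-1 - 16*(4 - 1*(-16)) + 49*(4 - 1*(-16)))**2/(-16 + 49)**2 = -1616 + (-1 - 16*(4 + 16) + 49*(4 + 16))**2/33**2 = -1616 + (-1 - 16*20 + 49*20)**2/1089 = -1616 + (-1 - 320 + 980)**2/1089 = -1616 + (1/1089)*659**2 = -1616 + (1/1089)*434281 = -1616 + 434281/1089 = -1325543/1089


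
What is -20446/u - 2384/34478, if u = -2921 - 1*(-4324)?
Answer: -354140970/24186317 ≈ -14.642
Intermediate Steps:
u = 1403 (u = -2921 + 4324 = 1403)
-20446/u - 2384/34478 = -20446/1403 - 2384/34478 = -20446*1/1403 - 2384*1/34478 = -20446/1403 - 1192/17239 = -354140970/24186317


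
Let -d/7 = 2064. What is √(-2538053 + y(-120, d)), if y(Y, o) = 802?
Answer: I*√2537251 ≈ 1592.9*I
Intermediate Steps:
d = -14448 (d = -7*2064 = -14448)
√(-2538053 + y(-120, d)) = √(-2538053 + 802) = √(-2537251) = I*√2537251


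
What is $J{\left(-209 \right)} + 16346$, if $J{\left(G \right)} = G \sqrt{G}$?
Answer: $16346 - 209 i \sqrt{209} \approx 16346.0 - 3021.5 i$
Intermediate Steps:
$J{\left(G \right)} = G^{\frac{3}{2}}$
$J{\left(-209 \right)} + 16346 = \left(-209\right)^{\frac{3}{2}} + 16346 = - 209 i \sqrt{209} + 16346 = 16346 - 209 i \sqrt{209}$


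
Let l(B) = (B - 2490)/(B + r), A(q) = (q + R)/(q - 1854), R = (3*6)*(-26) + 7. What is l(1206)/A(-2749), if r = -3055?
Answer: 9206/9245 ≈ 0.99578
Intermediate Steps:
R = -461 (R = 18*(-26) + 7 = -468 + 7 = -461)
A(q) = (-461 + q)/(-1854 + q) (A(q) = (q - 461)/(q - 1854) = (-461 + q)/(-1854 + q))
l(B) = (-2490 + B)/(-3055 + B) (l(B) = (B - 2490)/(B - 3055) = (-2490 + B)/(-3055 + B))
l(1206)/A(-2749) = ((-2490 + 1206)/(-3055 + 1206))/(((-461 - 2749)/(-1854 - 2749))) = (-1284/(-1849))/((-3210/(-4603))) = (-1/1849*(-1284))/((-1/4603*(-3210))) = 1284/(1849*(3210/4603)) = (1284/1849)*(4603/3210) = 9206/9245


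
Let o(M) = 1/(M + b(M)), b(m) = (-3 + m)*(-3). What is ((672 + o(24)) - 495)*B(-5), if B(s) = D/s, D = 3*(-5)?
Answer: 6902/13 ≈ 530.92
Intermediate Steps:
b(m) = 9 - 3*m
D = -15
o(M) = 1/(9 - 2*M) (o(M) = 1/(M + (9 - 3*M)) = 1/(9 - 2*M))
B(s) = -15/s
((672 + o(24)) - 495)*B(-5) = ((672 - 1/(-9 + 2*24)) - 495)*(-15/(-5)) = ((672 - 1/(-9 + 48)) - 495)*(-15*(-⅕)) = ((672 - 1/39) - 495)*3 = (26207/39 - 495)*3 = (6902/39)*3 = 6902/13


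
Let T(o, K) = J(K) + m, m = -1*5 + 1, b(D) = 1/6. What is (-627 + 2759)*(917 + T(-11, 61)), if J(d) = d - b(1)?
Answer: 6228638/3 ≈ 2.0762e+6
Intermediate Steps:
b(D) = ⅙ (b(D) = 1*(⅙) = ⅙)
J(d) = -⅙ + d (J(d) = d - 1*⅙ = d - ⅙ = -⅙ + d)
m = -4 (m = -5 + 1 = -4)
T(o, K) = -25/6 + K (T(o, K) = (-⅙ + K) - 4 = -25/6 + K)
(-627 + 2759)*(917 + T(-11, 61)) = (-627 + 2759)*(917 + (-25/6 + 61)) = 2132*(917 + 341/6) = 2132*(5843/6) = 6228638/3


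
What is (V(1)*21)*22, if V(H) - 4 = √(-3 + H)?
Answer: 1848 + 462*I*√2 ≈ 1848.0 + 653.37*I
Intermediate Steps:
V(H) = 4 + √(-3 + H)
(V(1)*21)*22 = ((4 + √(-3 + 1))*21)*22 = ((4 + √(-2))*21)*22 = ((4 + I*√2)*21)*22 = (84 + 21*I*√2)*22 = 1848 + 462*I*√2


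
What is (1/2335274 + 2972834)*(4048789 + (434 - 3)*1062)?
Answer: 31285920608180272187/2335274 ≈ 1.3397e+13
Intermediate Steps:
(1/2335274 + 2972834)*(4048789 + (434 - 3)*1062) = (1/2335274 + 2972834)*(4048789 + 431*1062) = 6942381946517*(4048789 + 457722)/2335274 = (6942381946517/2335274)*4506511 = 31285920608180272187/2335274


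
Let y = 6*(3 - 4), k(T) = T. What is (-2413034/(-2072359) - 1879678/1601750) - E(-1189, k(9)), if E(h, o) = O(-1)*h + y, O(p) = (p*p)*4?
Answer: 7903478703057799/1659700514125 ≈ 4762.0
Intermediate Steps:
O(p) = 4*p² (O(p) = p²*4 = 4*p²)
y = -6 (y = 6*(-1) = -6)
E(h, o) = -6 + 4*h (E(h, o) = (4*(-1)²)*h - 6 = (4*1)*h - 6 = 4*h - 6 = -6 + 4*h)
(-2413034/(-2072359) - 1879678/1601750) - E(-1189, k(9)) = (-2413034/(-2072359) - 1879678/1601750) - (-6 + 4*(-1189)) = (-2413034*(-1/2072359) - 1879678*1/1601750) - (-6 - 4756) = (2413034/2072359 - 939839/800875) - 1*(-4762) = -15145205451/1659700514125 + 4762 = 7903478703057799/1659700514125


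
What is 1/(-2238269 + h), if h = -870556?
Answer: -1/3108825 ≈ -3.2167e-7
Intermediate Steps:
1/(-2238269 + h) = 1/(-2238269 - 870556) = 1/(-3108825) = -1/3108825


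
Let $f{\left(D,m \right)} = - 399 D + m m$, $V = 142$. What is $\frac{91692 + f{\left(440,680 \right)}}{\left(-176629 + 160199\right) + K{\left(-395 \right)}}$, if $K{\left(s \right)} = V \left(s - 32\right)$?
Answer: $- \frac{94633}{19266} \approx -4.9119$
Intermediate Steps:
$K{\left(s \right)} = -4544 + 142 s$ ($K{\left(s \right)} = 142 \left(s - 32\right) = 142 \left(-32 + s\right) = -4544 + 142 s$)
$f{\left(D,m \right)} = m^{2} - 399 D$ ($f{\left(D,m \right)} = - 399 D + m^{2} = m^{2} - 399 D$)
$\frac{91692 + f{\left(440,680 \right)}}{\left(-176629 + 160199\right) + K{\left(-395 \right)}} = \frac{91692 + \left(680^{2} - 175560\right)}{\left(-176629 + 160199\right) + \left(-4544 + 142 \left(-395\right)\right)} = \frac{91692 + \left(462400 - 175560\right)}{-16430 - 60634} = \frac{91692 + 286840}{-16430 - 60634} = \frac{378532}{-77064} = 378532 \left(- \frac{1}{77064}\right) = - \frac{94633}{19266}$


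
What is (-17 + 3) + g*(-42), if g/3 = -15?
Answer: 1876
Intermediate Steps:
g = -45 (g = 3*(-15) = -45)
(-17 + 3) + g*(-42) = (-17 + 3) - 45*(-42) = -14 + 1890 = 1876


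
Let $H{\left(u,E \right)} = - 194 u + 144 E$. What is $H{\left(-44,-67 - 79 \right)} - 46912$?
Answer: $-59400$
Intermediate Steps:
$H{\left(-44,-67 - 79 \right)} - 46912 = \left(\left(-194\right) \left(-44\right) + 144 \left(-67 - 79\right)\right) - 46912 = \left(8536 + 144 \left(-67 - 79\right)\right) - 46912 = \left(8536 + 144 \left(-146\right)\right) - 46912 = \left(8536 - 21024\right) - 46912 = -12488 - 46912 = -59400$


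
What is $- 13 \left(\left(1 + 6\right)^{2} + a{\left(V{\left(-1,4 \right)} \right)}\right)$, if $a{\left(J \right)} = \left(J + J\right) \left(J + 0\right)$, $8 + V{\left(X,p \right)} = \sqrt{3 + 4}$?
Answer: $-2483 + 416 \sqrt{7} \approx -1382.4$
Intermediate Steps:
$V{\left(X,p \right)} = -8 + \sqrt{7}$ ($V{\left(X,p \right)} = -8 + \sqrt{3 + 4} = -8 + \sqrt{7}$)
$a{\left(J \right)} = 2 J^{2}$ ($a{\left(J \right)} = 2 J J = 2 J^{2}$)
$- 13 \left(\left(1 + 6\right)^{2} + a{\left(V{\left(-1,4 \right)} \right)}\right) = - 13 \left(\left(1 + 6\right)^{2} + 2 \left(-8 + \sqrt{7}\right)^{2}\right) = - 13 \left(7^{2} + 2 \left(-8 + \sqrt{7}\right)^{2}\right) = - 13 \left(49 + 2 \left(-8 + \sqrt{7}\right)^{2}\right) = -637 - 26 \left(-8 + \sqrt{7}\right)^{2}$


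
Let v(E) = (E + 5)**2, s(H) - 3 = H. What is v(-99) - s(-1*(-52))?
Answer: 8781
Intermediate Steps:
s(H) = 3 + H
v(E) = (5 + E)**2
v(-99) - s(-1*(-52)) = (5 - 99)**2 - (3 - 1*(-52)) = (-94)**2 - (3 + 52) = 8836 - 1*55 = 8836 - 55 = 8781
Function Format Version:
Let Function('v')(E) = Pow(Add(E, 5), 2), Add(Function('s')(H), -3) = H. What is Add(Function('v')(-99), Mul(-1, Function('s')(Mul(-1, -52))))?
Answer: 8781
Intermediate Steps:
Function('s')(H) = Add(3, H)
Function('v')(E) = Pow(Add(5, E), 2)
Add(Function('v')(-99), Mul(-1, Function('s')(Mul(-1, -52)))) = Add(Pow(Add(5, -99), 2), Mul(-1, Add(3, Mul(-1, -52)))) = Add(Pow(-94, 2), Mul(-1, Add(3, 52))) = Add(8836, Mul(-1, 55)) = Add(8836, -55) = 8781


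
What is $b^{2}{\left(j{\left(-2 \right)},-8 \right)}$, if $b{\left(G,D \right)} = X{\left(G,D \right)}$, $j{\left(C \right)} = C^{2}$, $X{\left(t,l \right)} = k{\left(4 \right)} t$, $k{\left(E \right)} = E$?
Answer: $256$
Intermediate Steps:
$X{\left(t,l \right)} = 4 t$
$b{\left(G,D \right)} = 4 G$
$b^{2}{\left(j{\left(-2 \right)},-8 \right)} = \left(4 \left(-2\right)^{2}\right)^{2} = \left(4 \cdot 4\right)^{2} = 16^{2} = 256$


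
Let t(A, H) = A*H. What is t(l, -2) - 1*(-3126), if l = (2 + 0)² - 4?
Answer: 3126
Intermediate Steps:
l = 0 (l = 2² - 4 = 4 - 4 = 0)
t(l, -2) - 1*(-3126) = 0*(-2) - 1*(-3126) = 0 + 3126 = 3126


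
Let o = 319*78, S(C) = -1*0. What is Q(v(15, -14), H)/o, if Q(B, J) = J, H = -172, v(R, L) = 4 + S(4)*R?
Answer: -86/12441 ≈ -0.0069126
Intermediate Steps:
S(C) = 0
v(R, L) = 4 (v(R, L) = 4 + 0*R = 4 + 0 = 4)
o = 24882
Q(v(15, -14), H)/o = -172/24882 = -172*1/24882 = -86/12441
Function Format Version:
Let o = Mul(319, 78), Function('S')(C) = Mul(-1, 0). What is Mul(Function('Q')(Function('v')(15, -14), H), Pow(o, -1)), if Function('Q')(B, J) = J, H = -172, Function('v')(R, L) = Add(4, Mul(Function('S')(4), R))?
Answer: Rational(-86, 12441) ≈ -0.0069126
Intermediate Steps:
Function('S')(C) = 0
Function('v')(R, L) = 4 (Function('v')(R, L) = Add(4, Mul(0, R)) = Add(4, 0) = 4)
o = 24882
Mul(Function('Q')(Function('v')(15, -14), H), Pow(o, -1)) = Mul(-172, Pow(24882, -1)) = Mul(-172, Rational(1, 24882)) = Rational(-86, 12441)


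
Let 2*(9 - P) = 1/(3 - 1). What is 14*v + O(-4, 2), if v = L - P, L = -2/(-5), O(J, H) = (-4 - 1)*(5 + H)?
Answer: -1519/10 ≈ -151.90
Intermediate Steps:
O(J, H) = -25 - 5*H (O(J, H) = -5*(5 + H) = -25 - 5*H)
P = 35/4 (P = 9 - 1/(2*(3 - 1)) = 9 - ½/2 = 9 - ½*½ = 9 - ¼ = 35/4 ≈ 8.7500)
L = ⅖ (L = -2*(-⅕) = ⅖ ≈ 0.40000)
v = -167/20 (v = ⅖ - 1*35/4 = ⅖ - 35/4 = -167/20 ≈ -8.3500)
14*v + O(-4, 2) = 14*(-167/20) + (-25 - 5*2) = -1169/10 + (-25 - 10) = -1169/10 - 35 = -1519/10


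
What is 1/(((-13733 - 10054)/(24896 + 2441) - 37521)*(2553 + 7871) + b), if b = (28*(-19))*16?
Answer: -27337/10692498126880 ≈ -2.5567e-9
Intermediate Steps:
b = -8512 (b = -532*16 = -8512)
1/(((-13733 - 10054)/(24896 + 2441) - 37521)*(2553 + 7871) + b) = 1/(((-13733 - 10054)/(24896 + 2441) - 37521)*(2553 + 7871) - 8512) = 1/((-23787/27337 - 37521)*10424 - 8512) = 1/(-1025735364/27337*10424 - 8512) = 1/(-10692265434336/27337 - 8512) = 1/(-10692498126880/27337) = -27337/10692498126880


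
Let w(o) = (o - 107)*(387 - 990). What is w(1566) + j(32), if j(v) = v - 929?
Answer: -880674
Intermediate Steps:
j(v) = -929 + v
w(o) = 64521 - 603*o (w(o) = (-107 + o)*(-603) = 64521 - 603*o)
w(1566) + j(32) = (64521 - 603*1566) + (-929 + 32) = (64521 - 944298) - 897 = -879777 - 897 = -880674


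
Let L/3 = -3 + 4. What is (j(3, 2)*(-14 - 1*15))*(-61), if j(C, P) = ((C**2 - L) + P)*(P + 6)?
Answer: 113216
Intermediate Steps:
L = 3 (L = 3*(-3 + 4) = 3*1 = 3)
j(C, P) = (6 + P)*(-3 + P + C**2) (j(C, P) = ((C**2 - 1*3) + P)*(P + 6) = ((C**2 - 3) + P)*(6 + P) = ((-3 + C**2) + P)*(6 + P) = (-3 + P + C**2)*(6 + P) = (6 + P)*(-3 + P + C**2))
(j(3, 2)*(-14 - 1*15))*(-61) = ((-18 + 2**2 + 3*2 + 6*3**2 + 2*3**2)*(-14 - 1*15))*(-61) = ((-18 + 4 + 6 + 6*9 + 2*9)*(-14 - 15))*(-61) = ((-18 + 4 + 6 + 54 + 18)*(-29))*(-61) = (64*(-29))*(-61) = -1856*(-61) = 113216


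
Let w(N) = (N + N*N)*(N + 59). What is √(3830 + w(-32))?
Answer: √30614 ≈ 174.97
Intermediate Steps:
w(N) = (59 + N)*(N + N²) (w(N) = (N + N²)*(59 + N) = (59 + N)*(N + N²))
√(3830 + w(-32)) = √(3830 - 32*(59 + (-32)² + 60*(-32))) = √(3830 - 32*(59 + 1024 - 1920)) = √(3830 - 32*(-837)) = √(3830 + 26784) = √30614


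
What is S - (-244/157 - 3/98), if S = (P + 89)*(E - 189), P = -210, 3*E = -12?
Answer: 359333641/15386 ≈ 23355.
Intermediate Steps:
E = -4 (E = (1/3)*(-12) = -4)
S = 23353 (S = (-210 + 89)*(-4 - 189) = -121*(-193) = 23353)
S - (-244/157 - 3/98) = 23353 - (-244/157 - 3/98) = 23353 - 1*(-24383/15386) = 23353 + 24383/15386 = 359333641/15386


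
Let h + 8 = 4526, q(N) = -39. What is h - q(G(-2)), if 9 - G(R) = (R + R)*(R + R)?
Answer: 4557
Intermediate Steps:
G(R) = 9 - 4*R**2 (G(R) = 9 - (R + R)*(R + R) = 9 - 2*R*2*R = 9 - 4*R**2)
h = 4518 (h = -8 + 4526 = 4518)
h - q(G(-2)) = 4518 - 1*(-39) = 4518 + 39 = 4557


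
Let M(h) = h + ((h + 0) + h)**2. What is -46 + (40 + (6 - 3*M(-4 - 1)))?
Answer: -285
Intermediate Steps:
M(h) = h + 4*h**2 (M(h) = h + (h + h)**2 = h + (2*h)**2 = h + 4*h**2)
-46 + (40 + (6 - 3*M(-4 - 1))) = -46 + (40 + (6 - 3*(-4 - 1)*(1 + 4*(-4 - 1)))) = -46 + (40 + (6 - (-15)*(1 + 4*(-5)))) = -46 + (40 + (6 - (-15)*(1 - 20))) = -46 + (40 + (6 - (-15)*(-19))) = -46 + (40 + (6 - 3*95)) = -46 + (40 + (6 - 285)) = -46 + (40 - 279) = -46 - 239 = -285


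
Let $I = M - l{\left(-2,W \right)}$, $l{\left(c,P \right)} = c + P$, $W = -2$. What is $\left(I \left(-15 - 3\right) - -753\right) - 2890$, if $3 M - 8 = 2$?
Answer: $-2269$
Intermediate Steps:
$M = \frac{10}{3}$ ($M = \frac{8}{3} + \frac{1}{3} \cdot 2 = \frac{8}{3} + \frac{2}{3} = \frac{10}{3} \approx 3.3333$)
$l{\left(c,P \right)} = P + c$
$I = \frac{22}{3}$ ($I = \frac{10}{3} - \left(-2 - 2\right) = \frac{10}{3} - -4 = \frac{10}{3} + 4 = \frac{22}{3} \approx 7.3333$)
$\left(I \left(-15 - 3\right) - -753\right) - 2890 = \left(\frac{22 \left(-15 - 3\right)}{3} - -753\right) - 2890 = \left(\frac{22}{3} \left(-18\right) + 753\right) - 2890 = \left(-132 + 753\right) - 2890 = 621 - 2890 = -2269$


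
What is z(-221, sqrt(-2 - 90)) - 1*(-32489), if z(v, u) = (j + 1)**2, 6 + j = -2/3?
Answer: 292690/9 ≈ 32521.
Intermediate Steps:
j = -20/3 (j = -6 - 2/3 = -20/3 ≈ -6.6667)
z(v, u) = 289/9 (z(v, u) = (-20/3 + 1)**2 = (-17/3)**2 = 289/9)
z(-221, sqrt(-2 - 90)) - 1*(-32489) = 289/9 - 1*(-32489) = 289/9 + 32489 = 292690/9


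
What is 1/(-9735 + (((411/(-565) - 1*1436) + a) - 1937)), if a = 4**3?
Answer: -565/7370271 ≈ -7.6659e-5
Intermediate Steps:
a = 64
1/(-9735 + (((411/(-565) - 1*1436) + a) - 1937)) = 1/(-9735 + (((411/(-565) - 1*1436) + 64) - 1937)) = 1/(-9735 + (((411*(-1/565) - 1436) + 64) - 1937)) = 1/(-9735 + (((-411/565 - 1436) + 64) - 1937)) = 1/(-9735 + ((-811751/565 + 64) - 1937)) = 1/(-9735 + (-775591/565 - 1937)) = 1/(-9735 - 1869996/565) = 1/(-7370271/565) = -565/7370271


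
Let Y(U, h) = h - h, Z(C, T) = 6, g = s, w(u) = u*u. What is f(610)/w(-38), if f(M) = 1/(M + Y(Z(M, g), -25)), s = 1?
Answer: 1/880840 ≈ 1.1353e-6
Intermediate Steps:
w(u) = u**2
g = 1
Y(U, h) = 0
f(M) = 1/M (f(M) = 1/(M + 0) = 1/M)
f(610)/w(-38) = 1/(610*((-38)**2)) = (1/610)/1444 = (1/610)*(1/1444) = 1/880840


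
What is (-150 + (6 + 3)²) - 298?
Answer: -367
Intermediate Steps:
(-150 + (6 + 3)²) - 298 = (-150 + 9²) - 298 = (-150 + 81) - 298 = -69 - 298 = -367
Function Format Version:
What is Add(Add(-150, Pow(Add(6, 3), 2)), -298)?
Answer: -367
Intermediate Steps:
Add(Add(-150, Pow(Add(6, 3), 2)), -298) = Add(Add(-150, Pow(9, 2)), -298) = Add(Add(-150, 81), -298) = Add(-69, -298) = -367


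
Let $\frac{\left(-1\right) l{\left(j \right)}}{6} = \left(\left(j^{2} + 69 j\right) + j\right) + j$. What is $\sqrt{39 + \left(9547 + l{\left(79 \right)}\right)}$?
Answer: $i \sqrt{61514} \approx 248.02 i$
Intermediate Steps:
$l{\left(j \right)} = - 426 j - 6 j^{2}$ ($l{\left(j \right)} = - 6 \left(\left(\left(j^{2} + 69 j\right) + j\right) + j\right) = - 6 \left(\left(j^{2} + 70 j\right) + j\right) = - 6 \left(j^{2} + 71 j\right) = - 426 j - 6 j^{2}$)
$\sqrt{39 + \left(9547 + l{\left(79 \right)}\right)} = \sqrt{39 + \left(9547 - 474 \left(71 + 79\right)\right)} = \sqrt{39 + \left(9547 - 474 \cdot 150\right)} = \sqrt{39 + \left(9547 - 71100\right)} = \sqrt{39 - 61553} = \sqrt{-61514} = i \sqrt{61514}$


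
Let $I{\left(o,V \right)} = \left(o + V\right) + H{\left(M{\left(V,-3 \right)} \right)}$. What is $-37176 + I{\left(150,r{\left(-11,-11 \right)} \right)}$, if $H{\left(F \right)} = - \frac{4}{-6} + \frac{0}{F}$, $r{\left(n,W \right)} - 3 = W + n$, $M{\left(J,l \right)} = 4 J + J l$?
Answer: $- \frac{111133}{3} \approx -37044.0$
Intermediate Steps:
$r{\left(n,W \right)} = 3 + W + n$ ($r{\left(n,W \right)} = 3 + \left(W + n\right) = 3 + W + n$)
$H{\left(F \right)} = \frac{2}{3}$ ($H{\left(F \right)} = \left(-4\right) \left(- \frac{1}{6}\right) + 0 = \frac{2}{3} + 0 = \frac{2}{3}$)
$I{\left(o,V \right)} = \frac{2}{3} + V + o$ ($I{\left(o,V \right)} = \left(o + V\right) + \frac{2}{3} = \left(V + o\right) + \frac{2}{3} = \frac{2}{3} + V + o$)
$-37176 + I{\left(150,r{\left(-11,-11 \right)} \right)} = -37176 + \left(\frac{2}{3} - 19 + 150\right) = -37176 + \frac{395}{3} = - \frac{111133}{3}$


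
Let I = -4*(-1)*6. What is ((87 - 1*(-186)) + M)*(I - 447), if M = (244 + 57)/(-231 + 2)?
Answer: -26317368/229 ≈ -1.1492e+5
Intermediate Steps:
M = -301/229 (M = 301/(-229) = 301*(-1/229) = -301/229 ≈ -1.3144)
I = 24 (I = 4*6 = 24)
((87 - 1*(-186)) + M)*(I - 447) = ((87 - 1*(-186)) - 301/229)*(24 - 447) = ((87 + 186) - 301/229)*(-423) = (273 - 301/229)*(-423) = (62216/229)*(-423) = -26317368/229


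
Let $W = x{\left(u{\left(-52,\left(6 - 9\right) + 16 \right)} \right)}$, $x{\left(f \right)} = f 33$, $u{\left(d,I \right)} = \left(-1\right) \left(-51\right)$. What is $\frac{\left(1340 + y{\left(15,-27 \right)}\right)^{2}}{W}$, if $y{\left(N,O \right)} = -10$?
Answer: $\frac{1768900}{1683} \approx 1051.0$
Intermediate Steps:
$u{\left(d,I \right)} = 51$
$x{\left(f \right)} = 33 f$
$W = 1683$ ($W = 33 \cdot 51 = 1683$)
$\frac{\left(1340 + y{\left(15,-27 \right)}\right)^{2}}{W} = \frac{\left(1340 - 10\right)^{2}}{1683} = 1330^{2} \cdot \frac{1}{1683} = 1768900 \cdot \frac{1}{1683} = \frac{1768900}{1683}$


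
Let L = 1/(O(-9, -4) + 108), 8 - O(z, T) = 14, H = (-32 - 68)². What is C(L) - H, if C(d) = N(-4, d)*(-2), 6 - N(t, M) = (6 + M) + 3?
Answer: -509693/51 ≈ -9994.0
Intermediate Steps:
H = 10000 (H = (-100)² = 10000)
O(z, T) = -6 (O(z, T) = 8 - 1*14 = 8 - 14 = -6)
N(t, M) = -3 - M (N(t, M) = 6 - ((6 + M) + 3) = 6 - (9 + M) = 6 + (-9 - M) = -3 - M)
L = 1/102 (L = 1/(-6 + 108) = 1/102 ≈ 0.0098039)
C(d) = 6 + 2*d (C(d) = (-3 - d)*(-2) = 6 + 2*d)
C(L) - H = (6 + 2*(1/102)) - 1*10000 = (6 + 1/51) - 10000 = 307/51 - 10000 = -509693/51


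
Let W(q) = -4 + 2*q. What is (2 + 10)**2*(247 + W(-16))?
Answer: 30384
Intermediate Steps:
(2 + 10)**2*(247 + W(-16)) = (2 + 10)**2*(247 + (-4 + 2*(-16))) = 12**2*(247 + (-4 - 32)) = 144*(247 - 36) = 144*211 = 30384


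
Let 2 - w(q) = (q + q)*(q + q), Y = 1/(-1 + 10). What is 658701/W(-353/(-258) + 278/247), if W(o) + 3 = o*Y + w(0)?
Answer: -377787419334/414619 ≈ -9.1117e+5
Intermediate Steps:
Y = 1/9 ≈ 0.11111
w(q) = 2 - 4*q**2 (w(q) = 2 - (q + q)*(q + q) = 2 - 2*q*2*q = 2 - 4*q**2)
W(o) = -1 + o/9 (W(o) = -3 + (o*(1/9) + (2 - 4*0**2)) = -3 + (o/9 + (2 - 4*0)) = -3 + (o/9 + (2 + 0)) = -3 + (o/9 + 2) = -3 + (2 + o/9) = -1 + o/9)
658701/W(-353/(-258) + 278/247) = 658701/(-1 + (-353/(-258) + 278/247)/9) = 658701/(-1 + (-353*(-1/258) + 278*(1/247))/9) = 658701/(-1 + (353/258 + 278/247)/9) = 658701/(-1 + (1/9)*(158915/63726)) = 658701/(-1 + 158915/573534) = 658701/(-414619/573534) = 658701*(-573534/414619) = -377787419334/414619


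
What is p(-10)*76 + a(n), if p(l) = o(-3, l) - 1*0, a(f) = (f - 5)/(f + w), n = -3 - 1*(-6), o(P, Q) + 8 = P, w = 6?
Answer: -7526/9 ≈ -836.22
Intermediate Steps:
o(P, Q) = -8 + P
n = 3 (n = -3 + 6 = 3)
a(f) = (-5 + f)/(6 + f) (a(f) = (f - 5)/(f + 6) = (-5 + f)/(6 + f))
p(l) = -11 (p(l) = (-8 - 3) - 1*0 = -11 + 0 = -11)
p(-10)*76 + a(n) = -11*76 + (-5 + 3)/(6 + 3) = -836 - 2/9 = -7526/9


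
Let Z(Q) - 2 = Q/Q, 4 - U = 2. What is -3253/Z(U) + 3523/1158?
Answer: -1252135/1158 ≈ -1081.3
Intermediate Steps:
U = 2 (U = 4 - 1*2 = 4 - 2 = 2)
Z(Q) = 3 (Z(Q) = 2 + Q/Q = 2 + 1 = 3)
-3253/Z(U) + 3523/1158 = -3253/3 + 3523/1158 = -1252135/1158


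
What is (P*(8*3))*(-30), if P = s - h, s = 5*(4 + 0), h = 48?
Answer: 20160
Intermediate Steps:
s = 20 (s = 5*4 = 20)
P = -28 (P = 20 - 1*48 = 20 - 48 = -28)
(P*(8*3))*(-30) = -224*3*(-30) = -28*24*(-30) = -672*(-30) = 20160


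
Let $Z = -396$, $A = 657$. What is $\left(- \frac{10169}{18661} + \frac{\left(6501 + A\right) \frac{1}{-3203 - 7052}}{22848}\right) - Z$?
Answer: $\frac{288180524857907}{728731457440} \approx 395.46$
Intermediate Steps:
$\left(- \frac{10169}{18661} + \frac{\left(6501 + A\right) \frac{1}{-3203 - 7052}}{22848}\right) - Z = \left(- \frac{10169}{18661} + \frac{\left(6501 + 657\right) \frac{1}{-3203 - 7052}}{22848}\right) - -396 = \left(\left(-10169\right) \frac{1}{18661} + \frac{7158}{-10255} \cdot \frac{1}{22848}\right) + 396 = \left(- \frac{10169}{18661} + 7158 \left(- \frac{1}{10255}\right) \frac{1}{22848}\right) + 396 = \left(- \frac{10169}{18661} - \frac{1193}{39051040}\right) + 396 = - \frac{397132288333}{728731457440} + 396 = \frac{288180524857907}{728731457440}$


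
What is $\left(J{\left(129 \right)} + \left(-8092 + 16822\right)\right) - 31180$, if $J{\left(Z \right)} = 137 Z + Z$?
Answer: $-4648$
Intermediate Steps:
$J{\left(Z \right)} = 138 Z$
$\left(J{\left(129 \right)} + \left(-8092 + 16822\right)\right) - 31180 = \left(138 \cdot 129 + \left(-8092 + 16822\right)\right) - 31180 = \left(17802 + 8730\right) - 31180 = 26532 - 31180 = -4648$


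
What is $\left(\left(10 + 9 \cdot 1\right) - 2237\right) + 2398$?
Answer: $180$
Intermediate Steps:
$\left(\left(10 + 9 \cdot 1\right) - 2237\right) + 2398 = \left(\left(10 + 9\right) - 2237\right) + 2398 = \left(19 - 2237\right) + 2398 = -2218 + 2398 = 180$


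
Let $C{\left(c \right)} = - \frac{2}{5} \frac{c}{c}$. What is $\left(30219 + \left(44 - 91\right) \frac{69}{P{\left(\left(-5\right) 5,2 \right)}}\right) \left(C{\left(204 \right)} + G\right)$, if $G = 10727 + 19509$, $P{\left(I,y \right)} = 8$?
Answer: $\frac{18028656801}{20} \approx 9.0143 \cdot 10^{8}$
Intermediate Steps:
$G = 30236$
$C{\left(c \right)} = - \frac{2}{5}$ ($C{\left(c \right)} = \left(-2\right) \frac{1}{5} \cdot 1 = \left(- \frac{2}{5}\right) 1 = - \frac{2}{5}$)
$\left(30219 + \left(44 - 91\right) \frac{69}{P{\left(\left(-5\right) 5,2 \right)}}\right) \left(C{\left(204 \right)} + G\right) = \left(30219 + \left(44 - 91\right) \frac{69}{8}\right) \left(- \frac{2}{5} + 30236\right) = \left(30219 - 47 \cdot 69 \cdot \frac{1}{8}\right) \frac{151178}{5} = \left(30219 - \frac{3243}{8}\right) \frac{151178}{5} = \frac{238509}{8} \cdot \frac{151178}{5} = \frac{18028656801}{20}$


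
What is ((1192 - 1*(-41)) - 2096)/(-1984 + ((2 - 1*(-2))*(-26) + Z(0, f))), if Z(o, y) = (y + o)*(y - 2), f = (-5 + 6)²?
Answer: 863/2089 ≈ 0.41312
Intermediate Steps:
f = 1 (f = 1² = 1)
Z(o, y) = (-2 + y)*(o + y) (Z(o, y) = (o + y)*(-2 + y) = (-2 + y)*(o + y))
((1192 - 1*(-41)) - 2096)/(-1984 + ((2 - 1*(-2))*(-26) + Z(0, f))) = ((1192 - 1*(-41)) - 2096)/(-1984 + ((2 - 1*(-2))*(-26) + (1² - 2*0 - 2*1 + 0*1))) = ((1192 + 41) - 2096)/(-1984 + ((2 + 2)*(-26) + (1 + 0 - 2 + 0))) = (1233 - 2096)/(-1984 + (4*(-26) - 1)) = -863/(-1984 + (-104 - 1)) = -863/(-1984 - 105) = -863/(-2089) = -863*(-1/2089) = 863/2089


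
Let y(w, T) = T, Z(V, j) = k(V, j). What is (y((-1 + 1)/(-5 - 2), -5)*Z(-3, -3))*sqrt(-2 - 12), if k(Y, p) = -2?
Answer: 10*I*sqrt(14) ≈ 37.417*I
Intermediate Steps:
Z(V, j) = -2
(y((-1 + 1)/(-5 - 2), -5)*Z(-3, -3))*sqrt(-2 - 12) = (-5*(-2))*sqrt(-2 - 12) = 10*sqrt(-14) = 10*(I*sqrt(14)) = 10*I*sqrt(14)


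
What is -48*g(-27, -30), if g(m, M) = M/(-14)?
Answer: -720/7 ≈ -102.86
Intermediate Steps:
g(m, M) = -M/14 (g(m, M) = M*(-1/14) = -M/14)
-48*g(-27, -30) = -48*(-1/14*(-30)) = -48*15/7 = -1*720/7 = -720/7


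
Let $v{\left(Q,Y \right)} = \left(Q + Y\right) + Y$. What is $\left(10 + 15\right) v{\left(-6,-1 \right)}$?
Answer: $-200$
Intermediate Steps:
$v{\left(Q,Y \right)} = Q + 2 Y$
$\left(10 + 15\right) v{\left(-6,-1 \right)} = \left(10 + 15\right) \left(-6 + 2 \left(-1\right)\right) = 25 \left(-6 - 2\right) = 25 \left(-8\right) = -200$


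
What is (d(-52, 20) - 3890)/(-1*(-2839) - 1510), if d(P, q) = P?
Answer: -1314/443 ≈ -2.9661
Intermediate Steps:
(d(-52, 20) - 3890)/(-1*(-2839) - 1510) = (-52 - 3890)/(-1*(-2839) - 1510) = -3942/(2839 - 1510) = -3942/1329 = -3942*1/1329 = -1314/443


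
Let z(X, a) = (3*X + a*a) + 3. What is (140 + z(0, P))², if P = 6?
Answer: 32041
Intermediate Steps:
z(X, a) = 3 + a² + 3*X (z(X, a) = (3*X + a²) + 3 = (a² + 3*X) + 3 = 3 + a² + 3*X)
(140 + z(0, P))² = (140 + (3 + 6² + 3*0))² = (140 + (3 + 36 + 0))² = (140 + 39)² = 179² = 32041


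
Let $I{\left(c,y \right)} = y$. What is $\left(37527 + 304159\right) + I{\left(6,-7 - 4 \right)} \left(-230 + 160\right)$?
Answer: $342456$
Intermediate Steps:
$\left(37527 + 304159\right) + I{\left(6,-7 - 4 \right)} \left(-230 + 160\right) = \left(37527 + 304159\right) + \left(-7 - 4\right) \left(-230 + 160\right) = 341686 + \left(-7 - 4\right) \left(-70\right) = 341686 - -770 = 341686 + 770 = 342456$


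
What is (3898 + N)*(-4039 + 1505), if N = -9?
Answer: -9854726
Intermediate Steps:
(3898 + N)*(-4039 + 1505) = (3898 - 9)*(-4039 + 1505) = 3889*(-2534) = -9854726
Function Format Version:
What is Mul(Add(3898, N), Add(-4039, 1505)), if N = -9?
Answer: -9854726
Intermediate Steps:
Mul(Add(3898, N), Add(-4039, 1505)) = Mul(Add(3898, -9), Add(-4039, 1505)) = Mul(3889, -2534) = -9854726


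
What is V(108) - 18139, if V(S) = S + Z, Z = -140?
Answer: -18171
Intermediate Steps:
V(S) = -140 + S (V(S) = S - 140 = -140 + S)
V(108) - 18139 = (-140 + 108) - 18139 = -32 - 18139 = -18171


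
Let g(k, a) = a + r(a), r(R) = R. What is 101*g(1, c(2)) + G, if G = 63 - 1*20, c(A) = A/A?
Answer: 245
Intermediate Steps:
c(A) = 1
G = 43 (G = 63 - 20 = 43)
g(k, a) = 2*a (g(k, a) = a + a = 2*a)
101*g(1, c(2)) + G = 101*(2*1) + 43 = 101*2 + 43 = 202 + 43 = 245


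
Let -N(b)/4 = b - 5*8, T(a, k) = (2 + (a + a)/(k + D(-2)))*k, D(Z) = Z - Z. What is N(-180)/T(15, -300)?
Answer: -88/57 ≈ -1.5439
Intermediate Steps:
D(Z) = 0
T(a, k) = k*(2 + 2*a/k) (T(a, k) = (2 + (a + a)/(k + 0))*k = (2 + (2*a)/k)*k = (2 + 2*a/k)*k = k*(2 + 2*a/k))
N(b) = 160 - 4*b (N(b) = -4*(b - 5*8) = -4*(b - 40) = -4*(-40 + b) = 160 - 4*b)
N(-180)/T(15, -300) = (160 - 4*(-180))/(2*15 + 2*(-300)) = (160 + 720)/(30 - 600) = 880/(-570) = 880*(-1/570) = -88/57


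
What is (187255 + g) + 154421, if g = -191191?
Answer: 150485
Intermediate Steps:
(187255 + g) + 154421 = (187255 - 191191) + 154421 = -3936 + 154421 = 150485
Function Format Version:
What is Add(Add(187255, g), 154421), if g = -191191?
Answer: 150485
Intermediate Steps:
Add(Add(187255, g), 154421) = Add(Add(187255, -191191), 154421) = Add(-3936, 154421) = 150485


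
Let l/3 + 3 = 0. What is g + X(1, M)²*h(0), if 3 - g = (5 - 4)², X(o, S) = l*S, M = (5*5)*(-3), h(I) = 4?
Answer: 1822502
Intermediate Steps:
l = -9 (l = -9 + 3*0 = -9 + 0 = -9)
M = -75 (M = 25*(-3) = -75)
X(o, S) = -9*S
g = 2 (g = 3 - (5 - 4)² = 3 - 1*1² = 3 - 1*1 = 3 - 1 = 2)
g + X(1, M)²*h(0) = 2 + (-9*(-75))²*4 = 2 + 675²*4 = 2 + 455625*4 = 2 + 1822500 = 1822502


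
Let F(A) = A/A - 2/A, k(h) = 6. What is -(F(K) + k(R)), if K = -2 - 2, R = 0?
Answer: -15/2 ≈ -7.5000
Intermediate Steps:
K = -4
F(A) = 1 - 2/A
-(F(K) + k(R)) = -((-2 - 4)/(-4) + 6) = -(-1/4*(-6) + 6) = -(3/2 + 6) = -1*15/2 = -15/2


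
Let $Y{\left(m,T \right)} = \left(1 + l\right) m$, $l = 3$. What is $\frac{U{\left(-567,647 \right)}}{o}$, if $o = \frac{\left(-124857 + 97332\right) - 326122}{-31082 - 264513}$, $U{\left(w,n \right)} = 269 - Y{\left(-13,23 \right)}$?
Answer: $\frac{94885995}{353647} \approx 268.31$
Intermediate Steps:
$Y{\left(m,T \right)} = 4 m$ ($Y{\left(m,T \right)} = \left(1 + 3\right) m = 4 m$)
$U{\left(w,n \right)} = 321$ ($U{\left(w,n \right)} = 269 - 4 \left(-13\right) = 269 - -52 = 269 + 52 = 321$)
$o = \frac{353647}{295595}$ ($o = \frac{-27525 - 326122}{-295595} = \left(-353647\right) \left(- \frac{1}{295595}\right) = \frac{353647}{295595} \approx 1.1964$)
$\frac{U{\left(-567,647 \right)}}{o} = \frac{321}{\frac{353647}{295595}} = 321 \cdot \frac{295595}{353647} = \frac{94885995}{353647}$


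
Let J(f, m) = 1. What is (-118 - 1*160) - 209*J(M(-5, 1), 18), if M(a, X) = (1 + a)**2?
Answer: -487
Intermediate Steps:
(-118 - 1*160) - 209*J(M(-5, 1), 18) = (-118 - 1*160) - 209*1 = (-118 - 160) - 209 = -278 - 209 = -487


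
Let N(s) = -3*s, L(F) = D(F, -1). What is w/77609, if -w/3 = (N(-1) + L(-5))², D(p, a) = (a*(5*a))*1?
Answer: -192/77609 ≈ -0.0024739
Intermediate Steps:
D(p, a) = 5*a² (D(p, a) = (5*a²)*1 = 5*a²)
L(F) = 5 (L(F) = 5*(-1)² = 5*1 = 5)
w = -192 (w = -3*(-3*(-1) + 5)² = -3*(3 + 5)² = -3*8² = -3*64 = -192)
w/77609 = -192/77609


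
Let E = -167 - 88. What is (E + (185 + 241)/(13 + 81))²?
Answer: 138579984/2209 ≈ 62734.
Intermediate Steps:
E = -255
(E + (185 + 241)/(13 + 81))² = (-255 + (185 + 241)/(13 + 81))² = (-255 + 426/94)² = (-255 + 426*(1/94))² = (-255 + 213/47)² = (-11772/47)² = 138579984/2209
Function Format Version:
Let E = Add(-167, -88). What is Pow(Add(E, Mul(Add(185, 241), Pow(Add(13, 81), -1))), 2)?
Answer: Rational(138579984, 2209) ≈ 62734.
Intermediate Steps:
E = -255
Pow(Add(E, Mul(Add(185, 241), Pow(Add(13, 81), -1))), 2) = Pow(Add(-255, Mul(Add(185, 241), Pow(Add(13, 81), -1))), 2) = Pow(Add(-255, Mul(426, Pow(94, -1))), 2) = Pow(Add(-255, Mul(426, Rational(1, 94))), 2) = Pow(Add(-255, Rational(213, 47)), 2) = Pow(Rational(-11772, 47), 2) = Rational(138579984, 2209)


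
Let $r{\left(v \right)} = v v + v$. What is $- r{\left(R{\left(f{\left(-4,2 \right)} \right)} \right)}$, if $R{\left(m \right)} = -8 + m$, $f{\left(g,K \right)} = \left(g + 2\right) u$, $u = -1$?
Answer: $-30$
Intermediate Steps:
$f{\left(g,K \right)} = -2 - g$ ($f{\left(g,K \right)} = \left(g + 2\right) \left(-1\right) = \left(2 + g\right) \left(-1\right) = -2 - g$)
$r{\left(v \right)} = v + v^{2}$ ($r{\left(v \right)} = v^{2} + v = v + v^{2}$)
$- r{\left(R{\left(f{\left(-4,2 \right)} \right)} \right)} = - \left(-8 - -2\right) \left(1 - 6\right) = - \left(-8 + \left(-2 + 4\right)\right) \left(1 + \left(-8 + \left(-2 + 4\right)\right)\right) = - \left(-8 + 2\right) \left(1 + \left(-8 + 2\right)\right) = - \left(-6\right) \left(1 - 6\right) = - \left(-6\right) \left(-5\right) = \left(-1\right) 30 = -30$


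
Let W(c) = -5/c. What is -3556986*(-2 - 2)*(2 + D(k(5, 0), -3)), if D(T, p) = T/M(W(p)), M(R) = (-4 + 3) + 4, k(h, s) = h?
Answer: 52169128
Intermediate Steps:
M(R) = 3 (M(R) = -1 + 4 = 3)
D(T, p) = T/3
-3556986*(-2 - 2)*(2 + D(k(5, 0), -3)) = -3556986*(-2 - 2)*(2 + (⅓)*5) = -(-14227944)*(2 + 5/3) = -(-14227944)*11/3 = -3556986*(-44/3) = 52169128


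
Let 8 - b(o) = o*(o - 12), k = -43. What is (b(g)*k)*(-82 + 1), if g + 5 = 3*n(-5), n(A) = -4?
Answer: -1689255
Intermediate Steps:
g = -17 (g = -5 + 3*(-4) = -5 - 12 = -17)
b(o) = 8 - o*(-12 + o) (b(o) = 8 - o*(o - 12) = 8 - o*(-12 + o))
(b(g)*k)*(-82 + 1) = ((8 - 1*(-17)² + 12*(-17))*(-43))*(-82 + 1) = ((8 - 1*289 - 204)*(-43))*(-81) = ((8 - 289 - 204)*(-43))*(-81) = -485*(-43)*(-81) = 20855*(-81) = -1689255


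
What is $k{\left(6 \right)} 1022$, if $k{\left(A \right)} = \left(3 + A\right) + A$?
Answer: $15330$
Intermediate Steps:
$k{\left(A \right)} = 3 + 2 A$
$k{\left(6 \right)} 1022 = \left(3 + 2 \cdot 6\right) 1022 = \left(3 + 12\right) 1022 = 15 \cdot 1022 = 15330$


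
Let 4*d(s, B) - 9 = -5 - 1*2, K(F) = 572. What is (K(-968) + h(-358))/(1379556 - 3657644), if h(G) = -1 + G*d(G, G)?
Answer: -49/284761 ≈ -0.00017207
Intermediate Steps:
d(s, B) = ½ (d(s, B) = 9/4 + (-5 - 1*2)/4 = 9/4 + (-5 - 2)/4 = 9/4 + (¼)*(-7) = 9/4 - 7/4 = ½)
h(G) = -1 + G/2 (h(G) = -1 + G*(½) = -1 + G/2)
(K(-968) + h(-358))/(1379556 - 3657644) = (572 + (-1 + (½)*(-358)))/(1379556 - 3657644) = (572 + (-1 - 179))/(-2278088) = (572 - 180)*(-1/2278088) = 392*(-1/2278088) = -49/284761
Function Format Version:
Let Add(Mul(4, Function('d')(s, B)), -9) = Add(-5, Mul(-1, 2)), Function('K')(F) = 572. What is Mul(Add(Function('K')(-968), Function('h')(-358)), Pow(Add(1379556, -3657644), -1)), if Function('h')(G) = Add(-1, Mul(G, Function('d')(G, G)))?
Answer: Rational(-49, 284761) ≈ -0.00017207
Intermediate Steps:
Function('d')(s, B) = Rational(1, 2) (Function('d')(s, B) = Add(Rational(9, 4), Mul(Rational(1, 4), Add(-5, Mul(-1, 2)))) = Add(Rational(9, 4), Mul(Rational(1, 4), Add(-5, -2))) = Add(Rational(9, 4), Mul(Rational(1, 4), -7)) = Add(Rational(9, 4), Rational(-7, 4)) = Rational(1, 2))
Function('h')(G) = Add(-1, Mul(Rational(1, 2), G)) (Function('h')(G) = Add(-1, Mul(G, Rational(1, 2))) = Add(-1, Mul(Rational(1, 2), G)))
Mul(Add(Function('K')(-968), Function('h')(-358)), Pow(Add(1379556, -3657644), -1)) = Mul(Add(572, Add(-1, Mul(Rational(1, 2), -358))), Pow(Add(1379556, -3657644), -1)) = Mul(Add(572, Add(-1, -179)), Pow(-2278088, -1)) = Mul(Add(572, -180), Rational(-1, 2278088)) = Mul(392, Rational(-1, 2278088)) = Rational(-49, 284761)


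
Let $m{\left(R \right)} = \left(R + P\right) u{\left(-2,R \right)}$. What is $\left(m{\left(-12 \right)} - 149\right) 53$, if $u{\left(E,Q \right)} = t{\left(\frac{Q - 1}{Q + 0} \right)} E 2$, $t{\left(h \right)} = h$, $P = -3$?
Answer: $-4452$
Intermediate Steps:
$u{\left(E,Q \right)} = \frac{2 E \left(-1 + Q\right)}{Q}$ ($u{\left(E,Q \right)} = \frac{Q - 1}{Q + 0} E 2 = \frac{-1 + Q}{Q} E 2 = \frac{E \left(-1 + Q\right)}{Q} 2 = \frac{2 E \left(-1 + Q\right)}{Q}$)
$m{\left(R \right)} = - \frac{4 \left(-1 + R\right) \left(-3 + R\right)}{R}$ ($m{\left(R \right)} = \left(R - 3\right) 2 \left(-2\right) \frac{1}{R} \left(-1 + R\right) = \left(-3 + R\right) \left(- \frac{4 \left(-1 + R\right)}{R}\right) = - \frac{4 \left(-1 + R\right) \left(-3 + R\right)}{R}$)
$\left(m{\left(-12 \right)} - 149\right) 53 = \left(\left(16 - \frac{12}{-12} - -48\right) - 149\right) 53 = \left(\left(16 - -1 + 48\right) - 149\right) 53 = \left(\left(16 + 1 + 48\right) - 149\right) 53 = \left(65 - 149\right) 53 = \left(-84\right) 53 = -4452$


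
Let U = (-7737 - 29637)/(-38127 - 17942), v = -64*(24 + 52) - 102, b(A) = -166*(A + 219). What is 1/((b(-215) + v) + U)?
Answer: -56069/315631096 ≈ -0.00017764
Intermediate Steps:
b(A) = -36354 - 166*A (b(A) = -166*(219 + A) = -36354 - 166*A)
v = -4966 (v = -64*76 - 102 = -4864 - 102 = -4966)
U = 37374/56069 (U = -37374/(-56069) = -37374*(-1/56069) = 37374/56069 ≈ 0.66657)
1/((b(-215) + v) + U) = 1/(((-36354 - 166*(-215)) - 4966) + 37374/56069) = 1/(((-36354 + 35690) - 4966) + 37374/56069) = 1/((-664 - 4966) + 37374/56069) = 1/(-5630 + 37374/56069) = 1/(-315631096/56069) = -56069/315631096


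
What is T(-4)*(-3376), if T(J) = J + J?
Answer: 27008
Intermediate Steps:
T(J) = 2*J
T(-4)*(-3376) = (2*(-4))*(-3376) = -8*(-3376) = 27008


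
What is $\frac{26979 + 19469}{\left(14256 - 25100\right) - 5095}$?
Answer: $- \frac{46448}{15939} \approx -2.9141$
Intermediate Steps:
$\frac{26979 + 19469}{\left(14256 - 25100\right) - 5095} = \frac{46448}{-10844 - 5095} = \frac{46448}{-15939} = 46448 \left(- \frac{1}{15939}\right) = - \frac{46448}{15939}$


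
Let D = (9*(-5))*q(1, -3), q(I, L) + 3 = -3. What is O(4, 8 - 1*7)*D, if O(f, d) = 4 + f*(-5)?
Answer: -4320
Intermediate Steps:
q(I, L) = -6 (q(I, L) = -3 - 3 = -6)
O(f, d) = 4 - 5*f
D = 270 (D = (9*(-5))*(-6) = -45*(-6) = 270)
O(4, 8 - 1*7)*D = (4 - 5*4)*270 = (4 - 20)*270 = -16*270 = -4320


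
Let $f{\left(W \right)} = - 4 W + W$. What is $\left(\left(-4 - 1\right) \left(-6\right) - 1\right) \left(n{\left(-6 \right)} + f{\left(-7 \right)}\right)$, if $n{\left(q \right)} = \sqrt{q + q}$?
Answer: $609 + 58 i \sqrt{3} \approx 609.0 + 100.46 i$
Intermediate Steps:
$f{\left(W \right)} = - 3 W$
$n{\left(q \right)} = \sqrt{2} \sqrt{q}$ ($n{\left(q \right)} = \sqrt{2 q} = \sqrt{2} \sqrt{q}$)
$\left(\left(-4 - 1\right) \left(-6\right) - 1\right) \left(n{\left(-6 \right)} + f{\left(-7 \right)}\right) = \left(\left(-4 - 1\right) \left(-6\right) - 1\right) \left(\sqrt{2} \sqrt{-6} - -21\right) = \left(\left(-4 - 1\right) \left(-6\right) - 1\right) \left(\sqrt{2} i \sqrt{6} + 21\right) = \left(\left(-5\right) \left(-6\right) - 1\right) \left(2 i \sqrt{3} + 21\right) = \left(30 - 1\right) \left(21 + 2 i \sqrt{3}\right) = 29 \left(21 + 2 i \sqrt{3}\right) = 609 + 58 i \sqrt{3}$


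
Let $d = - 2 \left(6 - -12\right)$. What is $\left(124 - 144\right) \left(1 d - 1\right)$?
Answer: $740$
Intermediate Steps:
$d = -36$ ($d = - 2 \left(6 + 12\right) = \left(-2\right) 18 = -36$)
$\left(124 - 144\right) \left(1 d - 1\right) = \left(124 - 144\right) \left(1 \left(-36\right) - 1\right) = - 20 \left(-36 - 1\right) = \left(-20\right) \left(-37\right) = 740$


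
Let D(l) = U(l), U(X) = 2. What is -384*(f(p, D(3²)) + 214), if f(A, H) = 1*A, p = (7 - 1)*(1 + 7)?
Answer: -100608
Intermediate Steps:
p = 48 (p = 6*8 = 48)
D(l) = 2
f(A, H) = A
-384*(f(p, D(3²)) + 214) = -384*(48 + 214) = -384*262 = -100608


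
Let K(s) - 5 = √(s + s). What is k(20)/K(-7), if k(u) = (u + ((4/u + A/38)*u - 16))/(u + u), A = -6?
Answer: 23/1482 - 23*I*√14/7410 ≈ 0.01552 - 0.011614*I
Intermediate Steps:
K(s) = 5 + √2*√s (K(s) = 5 + √(s + s) = 5 + √(2*s) = 5 + √2*√s)
k(u) = (-16 + u + u*(-3/19 + 4/u))/(2*u) (k(u) = (u + ((4/u - 6/38)*u - 16))/(u + u) = (u + ((4/u - 6*1/38)*u - 16))/((2*u)) = (u + ((4/u - 3/19)*u - 16))*(1/(2*u)) = (u + ((-3/19 + 4/u)*u - 16))*(1/(2*u)) = (u + (u*(-3/19 + 4/u) - 16))*(1/(2*u)) = (u + (-16 + u*(-3/19 + 4/u)))*(1/(2*u)) = (-16 + u + u*(-3/19 + 4/u))*(1/(2*u)) = (-16 + u + u*(-3/19 + 4/u))/(2*u))
k(20)/K(-7) = (8/19 - 6/20)/(5 + √2*√(-7)) = (8/19 - 6*1/20)/(5 + √2*(I*√7)) = (8/19 - 3/10)/(5 + I*√14) = 23/(190*(5 + I*√14))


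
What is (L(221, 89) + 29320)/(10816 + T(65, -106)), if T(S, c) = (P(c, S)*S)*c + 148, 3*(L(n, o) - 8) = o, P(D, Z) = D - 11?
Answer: 88073/2451282 ≈ 0.035929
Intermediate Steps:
P(D, Z) = -11 + D
L(n, o) = 8 + o/3
T(S, c) = 148 + S*c*(-11 + c) (T(S, c) = ((-11 + c)*S)*c + 148 = (S*(-11 + c))*c + 148 = S*c*(-11 + c) + 148 = 148 + S*c*(-11 + c))
(L(221, 89) + 29320)/(10816 + T(65, -106)) = ((8 + (⅓)*89) + 29320)/(10816 + (148 + 65*(-106)*(-11 - 106))) = ((8 + 89/3) + 29320)/(10816 + (148 + 65*(-106)*(-117))) = (113/3 + 29320)/(10816 + (148 + 806130)) = 88073/(3*(10816 + 806278)) = (88073/3)/817094 = (88073/3)*(1/817094) = 88073/2451282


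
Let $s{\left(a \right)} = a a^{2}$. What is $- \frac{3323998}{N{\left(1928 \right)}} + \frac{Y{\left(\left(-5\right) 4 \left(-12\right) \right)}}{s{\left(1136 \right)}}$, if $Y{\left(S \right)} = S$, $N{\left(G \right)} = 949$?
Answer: $- \frac{304562034719333}{86952329984} \approx -3502.6$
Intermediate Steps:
$s{\left(a \right)} = a^{3}$
$- \frac{3323998}{N{\left(1928 \right)}} + \frac{Y{\left(\left(-5\right) 4 \left(-12\right) \right)}}{s{\left(1136 \right)}} = - \frac{3323998}{949} + \frac{\left(-5\right) 4 \left(-12\right)}{1136^{3}} = \left(-3323998\right) \frac{1}{949} + \frac{\left(-20\right) \left(-12\right)}{1466003456} = - \frac{3323998}{949} + 240 \cdot \frac{1}{1466003456} = - \frac{3323998}{949} + \frac{15}{91625216} = - \frac{304562034719333}{86952329984}$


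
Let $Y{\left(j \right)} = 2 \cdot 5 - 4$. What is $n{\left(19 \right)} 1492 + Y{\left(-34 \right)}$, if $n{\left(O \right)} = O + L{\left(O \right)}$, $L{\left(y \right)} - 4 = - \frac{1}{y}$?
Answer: $\frac{650626}{19} \approx 34244.0$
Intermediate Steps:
$L{\left(y \right)} = 4 - \frac{1}{y}$
$n{\left(O \right)} = 4 + O - \frac{1}{O}$ ($n{\left(O \right)} = O + \left(4 - \frac{1}{O}\right) = 4 + O - \frac{1}{O}$)
$Y{\left(j \right)} = 6$ ($Y{\left(j \right)} = 10 - 4 = 6$)
$n{\left(19 \right)} 1492 + Y{\left(-34 \right)} = \left(4 + 19 - \frac{1}{19}\right) 1492 + 6 = \frac{436}{19} \cdot 1492 + 6 = \frac{650512}{19} + 6 = \frac{650626}{19}$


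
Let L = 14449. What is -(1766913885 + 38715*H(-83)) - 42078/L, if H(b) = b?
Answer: -25483709144538/14449 ≈ -1.7637e+9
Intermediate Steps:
-(1766913885 + 38715*H(-83)) - 42078/L = -38715/(1/(45639 - 83)) - 42078/14449 = -38715/(1/45556) - 42078*1/14449 = -38715/1/45556 - 42078/14449 = -38715*45556 - 42078/14449 = -1763700540 - 42078/14449 = -25483709144538/14449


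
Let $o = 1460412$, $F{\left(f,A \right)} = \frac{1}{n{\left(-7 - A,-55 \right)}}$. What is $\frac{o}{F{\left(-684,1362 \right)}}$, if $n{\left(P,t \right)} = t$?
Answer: $-80322660$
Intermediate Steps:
$F{\left(f,A \right)} = - \frac{1}{55}$ ($F{\left(f,A \right)} = \frac{1}{-55} = - \frac{1}{55}$)
$\frac{o}{F{\left(-684,1362 \right)}} = \frac{1460412}{- \frac{1}{55}} = 1460412 \left(-55\right) = -80322660$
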